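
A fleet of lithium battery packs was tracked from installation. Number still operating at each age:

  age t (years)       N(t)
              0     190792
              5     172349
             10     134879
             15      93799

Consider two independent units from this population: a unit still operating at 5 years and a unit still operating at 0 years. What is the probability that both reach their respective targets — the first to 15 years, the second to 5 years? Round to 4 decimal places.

p₁ = N(15)/N(5) = 93799/172349 = 0.544239; p₂ = N(5)/N(0) = 172349/190792 = 0.903335.
P(both) = p₁ × p₂ = 0.544239 × 0.903335 = 0.491630.

0.4916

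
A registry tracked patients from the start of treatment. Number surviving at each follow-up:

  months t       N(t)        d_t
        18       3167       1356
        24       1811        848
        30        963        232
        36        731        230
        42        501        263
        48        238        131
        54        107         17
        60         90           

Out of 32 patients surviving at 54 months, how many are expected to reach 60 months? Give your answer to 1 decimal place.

26.9

The relevant probability is 90/107 = 0.841121.
Expected number = 32 × 0.841121 = 26.9.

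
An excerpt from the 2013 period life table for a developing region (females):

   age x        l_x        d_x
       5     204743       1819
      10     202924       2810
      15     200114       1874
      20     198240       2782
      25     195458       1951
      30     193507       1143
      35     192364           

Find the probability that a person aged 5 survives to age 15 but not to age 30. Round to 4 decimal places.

0.0323

We want 10|15q5 = (l_15 − l_30)/l_5.
This is the probability of reaching 15 but not 30, conditional on being alive at 5: (l_15 − l_30) / l_5.
= (200114 − 193507) / 204743 = 6607 / 204743 = 0.032270.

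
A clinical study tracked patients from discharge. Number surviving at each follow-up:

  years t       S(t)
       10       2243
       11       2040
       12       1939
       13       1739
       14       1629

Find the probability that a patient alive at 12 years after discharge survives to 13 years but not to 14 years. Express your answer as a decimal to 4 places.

This is the probability of reaching 13 but not 14, conditional on being alive at 12: (S(13) − S(14)) / S(12).
= (1739 − 1629) / 1939 = 110 / 1939 = 0.056730.

0.0567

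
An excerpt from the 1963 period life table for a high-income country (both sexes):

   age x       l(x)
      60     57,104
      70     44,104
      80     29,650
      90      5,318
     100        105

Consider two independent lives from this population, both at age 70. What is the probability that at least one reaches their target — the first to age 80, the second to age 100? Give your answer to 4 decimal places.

0.6731

p₁ = l(80)/l(70) = 29,650/44,104 = 0.672275; p₂ = l(100)/l(70) = 105/44,104 = 0.002381.
P(at least one) = 1 − (1−p₁)(1−p₂) = 1 − 0.327725 × 0.997619 = 0.673055.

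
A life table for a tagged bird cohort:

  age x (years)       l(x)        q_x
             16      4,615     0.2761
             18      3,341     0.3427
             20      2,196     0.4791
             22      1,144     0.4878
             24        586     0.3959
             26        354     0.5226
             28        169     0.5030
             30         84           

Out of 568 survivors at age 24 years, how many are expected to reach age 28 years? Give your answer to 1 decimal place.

163.8

The relevant probability is 169/586 = 0.288396.
Expected number = 568 × 0.288396 = 163.8.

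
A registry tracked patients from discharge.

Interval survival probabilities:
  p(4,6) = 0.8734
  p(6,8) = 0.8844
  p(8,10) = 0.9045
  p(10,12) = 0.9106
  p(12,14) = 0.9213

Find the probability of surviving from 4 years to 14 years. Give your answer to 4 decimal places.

0.5861

Survival from 4 to 14 is the product of surviving each interval: 0.8734 × 0.8844 × 0.9045 × 0.9106 × 0.9213.
= 0.586137.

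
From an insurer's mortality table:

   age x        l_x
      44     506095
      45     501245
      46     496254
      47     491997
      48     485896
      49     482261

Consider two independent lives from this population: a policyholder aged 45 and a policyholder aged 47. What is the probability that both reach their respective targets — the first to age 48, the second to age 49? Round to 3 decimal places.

p₁ = l_48/l_45 = 485896/501245 = 0.969378; p₂ = l_49/l_47 = 482261/491997 = 0.980211.
P(both) = p₁ × p₂ = 0.969378 × 0.980211 = 0.950195.

0.950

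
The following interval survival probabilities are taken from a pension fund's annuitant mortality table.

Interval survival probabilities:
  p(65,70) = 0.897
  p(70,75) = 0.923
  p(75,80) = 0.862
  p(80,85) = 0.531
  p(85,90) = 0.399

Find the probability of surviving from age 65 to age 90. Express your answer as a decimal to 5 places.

Chaining the interval survival probabilities: 0.897 × 0.923 × 0.862 × 0.531 × 0.399.
= 0.151206.

0.15121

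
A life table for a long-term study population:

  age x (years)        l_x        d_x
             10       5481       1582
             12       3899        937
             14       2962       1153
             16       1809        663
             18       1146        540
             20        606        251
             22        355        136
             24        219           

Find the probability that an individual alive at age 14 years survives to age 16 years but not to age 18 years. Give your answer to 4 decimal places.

This is the probability of reaching 16 but not 18, conditional on being alive at 14: (l_16 − l_18) / l_14.
= (1809 − 1146) / 2962 = 663 / 2962 = 0.223835.

0.2238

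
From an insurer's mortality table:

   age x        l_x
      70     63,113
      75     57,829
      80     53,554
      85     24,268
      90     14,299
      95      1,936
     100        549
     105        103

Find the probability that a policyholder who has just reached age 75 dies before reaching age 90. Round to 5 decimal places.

0.75274

P(die before 90 | alive at 75) = 1 − l_90/l_75 = 1 − 14,299/57,829 = (43,530)/57,829 = 0.752737.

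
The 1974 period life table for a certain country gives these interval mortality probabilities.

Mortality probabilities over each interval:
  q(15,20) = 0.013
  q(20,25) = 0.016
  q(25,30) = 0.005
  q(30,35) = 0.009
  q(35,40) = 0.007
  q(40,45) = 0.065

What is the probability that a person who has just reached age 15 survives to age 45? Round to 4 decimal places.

Chaining the interval survival probabilities: (1 − 0.013) × (1 − 0.016) × (1 − 0.005) × (1 − 0.009) × (1 − 0.007) × (1 − 0.065).
= 0.987 × 0.984 × 0.995 × 0.991 × 0.993 × 0.935 = 0.889139.

0.8891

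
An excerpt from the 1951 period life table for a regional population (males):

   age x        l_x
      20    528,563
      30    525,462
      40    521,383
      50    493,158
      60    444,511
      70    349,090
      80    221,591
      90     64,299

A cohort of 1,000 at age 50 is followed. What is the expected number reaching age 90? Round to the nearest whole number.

The relevant probability is 64,299/493,158 = 0.130382.
Expected number = 1,000 × 0.130382 = 130.

130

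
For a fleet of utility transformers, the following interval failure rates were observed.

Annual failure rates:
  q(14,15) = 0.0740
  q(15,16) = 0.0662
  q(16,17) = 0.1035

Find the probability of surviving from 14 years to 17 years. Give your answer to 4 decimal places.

0.7752

The overall survival probability is (1 − 0.0740) × (1 − 0.0662) × (1 − 0.1035).
= 0.9260 × 0.9338 × 0.8965 = 0.775202.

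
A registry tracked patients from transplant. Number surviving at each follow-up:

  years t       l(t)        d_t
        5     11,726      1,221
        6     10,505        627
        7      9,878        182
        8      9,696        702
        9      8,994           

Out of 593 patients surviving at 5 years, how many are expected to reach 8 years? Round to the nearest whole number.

490

The relevant probability is 9,696/11,726 = 0.826880.
Expected number = 593 × 0.826880 = 490.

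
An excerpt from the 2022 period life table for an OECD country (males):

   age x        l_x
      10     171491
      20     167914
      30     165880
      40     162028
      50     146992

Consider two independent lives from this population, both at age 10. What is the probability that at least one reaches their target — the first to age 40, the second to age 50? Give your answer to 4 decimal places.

p₁ = l_40/l_10 = 162028/171491 = 0.944819; p₂ = l_50/l_10 = 146992/171491 = 0.857141.
P(at least one) = 1 − (1−p₁)(1−p₂) = 1 − 0.055181 × 0.142859 = 0.992117.

0.9921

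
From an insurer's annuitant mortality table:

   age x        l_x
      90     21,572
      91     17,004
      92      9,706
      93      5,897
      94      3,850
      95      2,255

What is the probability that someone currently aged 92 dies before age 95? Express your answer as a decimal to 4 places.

0.7677

P(die before 95 | alive at 92) = 1 − l_95/l_92 = 1 − 2,255/9,706 = (7,451)/9,706 = 0.767669.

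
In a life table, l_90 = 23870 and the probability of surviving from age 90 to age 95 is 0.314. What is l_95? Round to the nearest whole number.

7495

l_95 = l_90 × p = 23870 × 0.314 = 7495.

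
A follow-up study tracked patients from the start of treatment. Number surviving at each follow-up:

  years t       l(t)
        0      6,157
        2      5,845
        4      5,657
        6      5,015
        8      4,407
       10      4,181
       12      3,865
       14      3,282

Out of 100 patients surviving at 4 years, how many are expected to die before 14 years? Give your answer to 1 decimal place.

42.0

The relevant probability is 1 − 3,282/5,657 = 0.419834.
Expected number = 100 × 0.419834 = 42.0.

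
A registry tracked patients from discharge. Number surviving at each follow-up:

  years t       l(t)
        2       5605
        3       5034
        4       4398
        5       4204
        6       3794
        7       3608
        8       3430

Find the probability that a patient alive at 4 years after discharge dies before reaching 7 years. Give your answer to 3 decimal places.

P(die before 7 | alive at 4) = 1 − l(7)/l(4) = 1 − 3608/4398 = (790)/4398 = 0.179627.

0.180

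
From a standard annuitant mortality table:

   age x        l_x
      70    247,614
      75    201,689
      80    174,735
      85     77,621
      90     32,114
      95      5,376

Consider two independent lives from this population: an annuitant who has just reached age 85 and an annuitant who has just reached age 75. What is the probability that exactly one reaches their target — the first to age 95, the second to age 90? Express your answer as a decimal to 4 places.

0.2064

p₁ = l_95/l_85 = 5,376/77,621 = 0.069260; p₂ = l_90/l_75 = 32,114/201,689 = 0.159225.
P(exactly one) = p₁(1−p₂) + (1−p₁)p₂ = 0.058232 + 0.148197 = 0.206429.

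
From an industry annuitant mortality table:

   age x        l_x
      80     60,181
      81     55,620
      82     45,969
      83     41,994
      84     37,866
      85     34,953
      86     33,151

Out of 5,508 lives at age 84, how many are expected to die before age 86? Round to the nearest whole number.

686

The relevant probability is 1 − 33,151/37,866 = 0.124518.
Expected number = 5,508 × 0.124518 = 686.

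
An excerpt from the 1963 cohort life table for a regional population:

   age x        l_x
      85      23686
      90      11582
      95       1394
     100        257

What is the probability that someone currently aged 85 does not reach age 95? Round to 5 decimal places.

P(die before 95 | alive at 85) = 1 − l_95/l_85 = 1 − 1394/23686 = (22292)/23686 = 0.941147.

0.94115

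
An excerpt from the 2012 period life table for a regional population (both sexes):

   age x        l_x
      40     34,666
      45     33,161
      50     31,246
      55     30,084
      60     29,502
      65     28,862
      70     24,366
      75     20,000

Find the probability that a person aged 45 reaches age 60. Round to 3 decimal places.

We want 15p45 = l_60/l_45.
The conditional survival probability is l_60/l_45 = 29,502/33,161 = 0.889660.

0.890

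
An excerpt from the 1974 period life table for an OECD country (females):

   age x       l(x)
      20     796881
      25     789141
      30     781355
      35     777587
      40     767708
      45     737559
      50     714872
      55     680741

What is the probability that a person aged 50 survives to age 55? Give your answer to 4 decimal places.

0.9523

The conditional survival probability is l(55)/l(50) = 680741/714872 = 0.952256.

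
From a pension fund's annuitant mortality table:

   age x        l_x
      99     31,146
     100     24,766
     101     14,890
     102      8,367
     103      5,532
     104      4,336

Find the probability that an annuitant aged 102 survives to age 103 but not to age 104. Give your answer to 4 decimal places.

This is the probability of reaching 103 but not 104, conditional on being alive at 102: (l_103 − l_104) / l_102.
= (5,532 − 4,336) / 8,367 = 1,196 / 8,367 = 0.142943.

0.1429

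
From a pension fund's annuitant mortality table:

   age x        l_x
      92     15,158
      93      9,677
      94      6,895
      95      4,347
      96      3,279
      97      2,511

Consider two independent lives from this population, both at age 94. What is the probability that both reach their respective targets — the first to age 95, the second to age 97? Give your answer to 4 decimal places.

p₁ = l_95/l_94 = 4,347/6,895 = 0.630457; p₂ = l_97/l_94 = 2,511/6,895 = 0.364177.
P(both) = p₁ × p₂ = 0.630457 × 0.364177 = 0.229598.

0.2296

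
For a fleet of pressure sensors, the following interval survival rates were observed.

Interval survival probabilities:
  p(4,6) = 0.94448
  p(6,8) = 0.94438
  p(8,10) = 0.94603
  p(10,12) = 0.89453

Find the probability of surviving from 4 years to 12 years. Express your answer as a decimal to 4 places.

0.7548

P(survive 4→12) = 0.94448 × 0.94438 × 0.94603 × 0.89453.
= 0.754813.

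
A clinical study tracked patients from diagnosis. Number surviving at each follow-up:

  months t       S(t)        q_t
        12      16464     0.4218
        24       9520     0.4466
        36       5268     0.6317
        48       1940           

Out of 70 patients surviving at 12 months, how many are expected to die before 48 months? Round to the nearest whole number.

The relevant probability is 1 − 1940/16464 = 0.882167.
Expected number = 70 × 0.882167 = 62.

62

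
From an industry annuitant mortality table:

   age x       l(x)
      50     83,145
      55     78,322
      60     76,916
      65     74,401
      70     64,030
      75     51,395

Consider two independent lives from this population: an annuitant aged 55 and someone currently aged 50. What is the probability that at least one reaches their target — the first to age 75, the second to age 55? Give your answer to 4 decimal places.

0.9801

p₁ = l(75)/l(55) = 51,395/78,322 = 0.656201; p₂ = l(55)/l(50) = 78,322/83,145 = 0.941993.
P(at least one) = 1 − (1−p₁)(1−p₂) = 1 − 0.343799 × 0.058007 = 0.980057.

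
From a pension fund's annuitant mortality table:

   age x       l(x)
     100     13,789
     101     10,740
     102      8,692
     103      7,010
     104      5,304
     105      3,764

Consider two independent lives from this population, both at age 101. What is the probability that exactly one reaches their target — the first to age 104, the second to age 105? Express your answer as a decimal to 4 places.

0.4982

p₁ = l(104)/l(101) = 5,304/10,740 = 0.493855; p₂ = l(105)/l(101) = 3,764/10,740 = 0.350466.
P(exactly one) = p₁(1−p₂) + (1−p₁)p₂ = 0.320776 + 0.177387 = 0.498162.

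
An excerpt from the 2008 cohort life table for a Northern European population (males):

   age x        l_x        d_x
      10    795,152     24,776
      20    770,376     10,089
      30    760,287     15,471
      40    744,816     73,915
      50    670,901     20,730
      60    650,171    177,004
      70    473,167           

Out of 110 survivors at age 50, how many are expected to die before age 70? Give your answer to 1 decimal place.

The relevant probability is 1 − 473,167/670,901 = 0.294729.
Expected number = 110 × 0.294729 = 32.4.

32.4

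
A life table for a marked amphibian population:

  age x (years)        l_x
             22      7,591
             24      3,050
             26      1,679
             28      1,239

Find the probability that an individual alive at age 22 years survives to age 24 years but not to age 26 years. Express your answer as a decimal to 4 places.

0.1806

This is the probability of reaching 24 but not 26, conditional on being alive at 22: (l_24 − l_26) / l_22.
= (3,050 − 1,679) / 7,591 = 1,371 / 7,591 = 0.180609.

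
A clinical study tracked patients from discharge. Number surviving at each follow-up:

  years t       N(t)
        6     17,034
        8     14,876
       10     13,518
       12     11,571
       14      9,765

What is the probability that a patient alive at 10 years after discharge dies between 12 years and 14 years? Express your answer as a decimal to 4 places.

0.1336

This is the probability of reaching 12 but not 14, conditional on being alive at 10: (N(12) − N(14)) / N(10).
= (11,571 − 9,765) / 13,518 = 1,806 / 13,518 = 0.133600.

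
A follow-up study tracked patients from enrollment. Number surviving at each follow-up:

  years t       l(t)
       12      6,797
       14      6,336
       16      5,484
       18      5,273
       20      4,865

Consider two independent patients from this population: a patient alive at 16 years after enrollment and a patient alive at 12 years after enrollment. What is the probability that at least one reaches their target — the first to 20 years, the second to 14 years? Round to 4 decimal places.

0.9923

p₁ = l(20)/l(16) = 4,865/5,484 = 0.887126; p₂ = l(14)/l(12) = 6,336/6,797 = 0.932176.
P(at least one) = 1 − (1−p₁)(1−p₂) = 1 − 0.112874 × 0.067824 = 0.992344.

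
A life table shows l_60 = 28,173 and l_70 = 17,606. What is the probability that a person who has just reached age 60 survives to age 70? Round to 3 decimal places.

0.625

The conditional survival probability is l_70/l_60 = 17,606/28,173 = 0.624925.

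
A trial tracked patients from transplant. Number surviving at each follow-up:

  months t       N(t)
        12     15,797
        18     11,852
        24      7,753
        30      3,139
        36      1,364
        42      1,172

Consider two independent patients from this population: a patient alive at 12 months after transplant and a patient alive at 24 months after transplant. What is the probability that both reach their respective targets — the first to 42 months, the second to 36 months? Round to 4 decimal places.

p₁ = N(42)/N(12) = 1,172/15,797 = 0.074191; p₂ = N(36)/N(24) = 1,364/7,753 = 0.175932.
P(both) = p₁ × p₂ = 0.074191 × 0.175932 = 0.013053.

0.0131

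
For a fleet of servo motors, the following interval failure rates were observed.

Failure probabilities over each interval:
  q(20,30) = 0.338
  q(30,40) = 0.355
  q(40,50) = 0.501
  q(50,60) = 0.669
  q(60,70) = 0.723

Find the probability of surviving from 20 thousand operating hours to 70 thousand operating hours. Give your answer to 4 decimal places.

0.0195

Survival from 20 to 70 is the product of surviving each interval: (1 − 0.338) × (1 − 0.355) × (1 − 0.501) × (1 − 0.669) × (1 − 0.723).
= 0.662 × 0.645 × 0.499 × 0.331 × 0.277 = 0.019536.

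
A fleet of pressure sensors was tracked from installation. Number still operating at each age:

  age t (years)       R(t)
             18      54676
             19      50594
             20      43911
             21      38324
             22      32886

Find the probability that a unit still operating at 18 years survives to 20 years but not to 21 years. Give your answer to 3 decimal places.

This is the probability of reaching 20 but not 21, conditional on being operational at 18: (R(20) − R(21)) / R(18).
= (43911 − 38324) / 54676 = 5587 / 54676 = 0.102184.

0.102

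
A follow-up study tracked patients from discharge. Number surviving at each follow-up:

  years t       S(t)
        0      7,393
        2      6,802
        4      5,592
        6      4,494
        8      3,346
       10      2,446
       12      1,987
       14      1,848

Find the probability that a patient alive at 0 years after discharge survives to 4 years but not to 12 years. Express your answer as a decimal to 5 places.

This is the probability of reaching 4 but not 12, conditional on being alive at 0: (S(4) − S(12)) / S(0).
= (5,592 − 1,987) / 7,393 = 3,605 / 7,393 = 0.487623.

0.48762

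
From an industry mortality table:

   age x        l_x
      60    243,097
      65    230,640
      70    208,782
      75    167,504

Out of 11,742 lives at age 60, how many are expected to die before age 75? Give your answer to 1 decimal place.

3651.3

The relevant probability is 1 − 167,504/243,097 = 0.310958.
Expected number = 11,742 × 0.310958 = 3651.3.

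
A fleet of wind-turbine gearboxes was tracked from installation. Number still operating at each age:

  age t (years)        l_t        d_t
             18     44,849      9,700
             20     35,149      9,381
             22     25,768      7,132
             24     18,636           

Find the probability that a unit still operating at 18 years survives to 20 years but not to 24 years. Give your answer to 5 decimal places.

0.36819

This is the probability of reaching 20 but not 24, conditional on being operational at 18: (l_20 − l_24) / l_18.
= (35,149 − 18,636) / 44,849 = 16,513 / 44,849 = 0.368191.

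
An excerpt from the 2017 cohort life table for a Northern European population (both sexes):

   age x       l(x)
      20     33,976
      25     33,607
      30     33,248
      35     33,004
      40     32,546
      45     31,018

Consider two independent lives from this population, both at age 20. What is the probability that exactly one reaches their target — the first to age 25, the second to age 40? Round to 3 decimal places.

p₁ = l(25)/l(20) = 33,607/33,976 = 0.989139; p₂ = l(40)/l(20) = 32,546/33,976 = 0.957911.
P(exactly one) = p₁(1−p₂) + (1−p₁)p₂ = 0.041632 + 0.010404 = 0.052036.

0.052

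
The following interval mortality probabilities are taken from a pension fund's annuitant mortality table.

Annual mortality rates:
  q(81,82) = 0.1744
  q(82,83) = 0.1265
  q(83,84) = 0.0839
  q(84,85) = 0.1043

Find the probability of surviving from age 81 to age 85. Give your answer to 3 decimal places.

Chaining the interval survival probabilities: (1 − 0.1744) × (1 − 0.1265) × (1 − 0.0839) × (1 − 0.1043).
= 0.8256 × 0.8735 × 0.9161 × 0.8957 = 0.591750.

0.592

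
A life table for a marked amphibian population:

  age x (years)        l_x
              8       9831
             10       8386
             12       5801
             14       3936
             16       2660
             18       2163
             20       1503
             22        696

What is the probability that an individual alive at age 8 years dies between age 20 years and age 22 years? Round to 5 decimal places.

This is the probability of reaching 20 but not 22, conditional on being alive at 8: (l_20 − l_22) / l_8.
= (1503 − 696) / 9831 = 807 / 9831 = 0.082087.

0.08209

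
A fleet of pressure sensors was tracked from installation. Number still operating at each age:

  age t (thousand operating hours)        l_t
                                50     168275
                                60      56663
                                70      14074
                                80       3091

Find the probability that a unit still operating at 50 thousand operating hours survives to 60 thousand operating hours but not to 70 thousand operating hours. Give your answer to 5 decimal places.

0.25309

This is the probability of reaching 60 but not 70, conditional on being operational at 50: (l_60 − l_70) / l_50.
= (56663 − 14074) / 168275 = 42589 / 168275 = 0.253092.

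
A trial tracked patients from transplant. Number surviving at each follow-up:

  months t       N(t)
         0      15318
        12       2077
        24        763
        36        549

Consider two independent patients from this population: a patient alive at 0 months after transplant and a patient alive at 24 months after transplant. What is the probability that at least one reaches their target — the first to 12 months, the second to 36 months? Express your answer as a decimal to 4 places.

p₁ = N(12)/N(0) = 2077/15318 = 0.135592; p₂ = N(36)/N(24) = 549/763 = 0.719528.
P(at least one) = 1 − (1−p₁)(1−p₂) = 1 − 0.864408 × 0.280472 = 0.757558.

0.7576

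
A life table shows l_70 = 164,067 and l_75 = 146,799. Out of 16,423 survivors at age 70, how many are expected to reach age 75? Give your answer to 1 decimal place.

The relevant probability is 146,799/164,067 = 0.894750.
Expected number = 16,423 × 0.894750 = 14694.5.

14694.5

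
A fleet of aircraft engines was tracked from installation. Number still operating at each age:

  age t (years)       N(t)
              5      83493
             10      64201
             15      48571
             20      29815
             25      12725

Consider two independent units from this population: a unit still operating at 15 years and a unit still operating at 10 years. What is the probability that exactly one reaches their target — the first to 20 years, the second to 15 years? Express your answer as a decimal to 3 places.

p₁ = N(20)/N(15) = 29815/48571 = 0.613844; p₂ = N(15)/N(10) = 48571/64201 = 0.756546.
P(exactly one) = p₁(1−p₂) + (1−p₁)p₂ = 0.149443 + 0.292145 = 0.441588.

0.442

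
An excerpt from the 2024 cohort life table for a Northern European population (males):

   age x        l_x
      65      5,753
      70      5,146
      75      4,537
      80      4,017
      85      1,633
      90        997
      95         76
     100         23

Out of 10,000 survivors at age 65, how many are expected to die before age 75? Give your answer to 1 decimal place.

2113.7

The relevant probability is 1 − 4,537/5,753 = 0.211368.
Expected number = 10,000 × 0.211368 = 2113.7.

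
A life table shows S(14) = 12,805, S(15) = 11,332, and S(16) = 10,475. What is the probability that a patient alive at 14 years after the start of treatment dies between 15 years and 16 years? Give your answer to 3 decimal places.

0.067

This is the probability of reaching 15 but not 16, conditional on being alive at 14: (S(15) − S(16)) / S(14).
= (11,332 − 10,475) / 12,805 = 857 / 12,805 = 0.066927.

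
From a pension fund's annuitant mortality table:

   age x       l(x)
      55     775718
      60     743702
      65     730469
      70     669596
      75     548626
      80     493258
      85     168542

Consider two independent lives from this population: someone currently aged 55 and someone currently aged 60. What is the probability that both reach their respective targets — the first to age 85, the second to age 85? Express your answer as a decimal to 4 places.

p₁ = l(85)/l(55) = 168542/775718 = 0.217272; p₂ = l(85)/l(60) = 168542/743702 = 0.226626.
P(both) = p₁ × p₂ = 0.217272 × 0.226626 = 0.049239.

0.0492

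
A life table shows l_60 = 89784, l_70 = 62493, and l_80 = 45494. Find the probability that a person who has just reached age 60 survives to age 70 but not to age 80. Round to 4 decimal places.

0.1893

We want 10|10q60 = (l_70 − l_80)/l_60.
This is the probability of reaching 70 but not 80, conditional on being alive at 60: (l_70 − l_80) / l_60.
= (62493 − 45494) / 89784 = 16999 / 89784 = 0.189332.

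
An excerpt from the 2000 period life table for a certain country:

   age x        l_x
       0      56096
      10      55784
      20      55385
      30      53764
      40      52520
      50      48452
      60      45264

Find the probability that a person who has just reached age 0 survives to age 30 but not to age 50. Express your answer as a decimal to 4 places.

0.0947

This is the probability of reaching 30 but not 50, conditional on being alive at 0: (l_30 − l_50) / l_0.
= (53764 − 48452) / 56096 = 5312 / 56096 = 0.094695.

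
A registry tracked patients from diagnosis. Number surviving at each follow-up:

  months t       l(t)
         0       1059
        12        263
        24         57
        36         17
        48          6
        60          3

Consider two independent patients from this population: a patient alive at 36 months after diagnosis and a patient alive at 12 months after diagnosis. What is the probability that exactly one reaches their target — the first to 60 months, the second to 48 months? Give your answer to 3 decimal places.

p₁ = l(60)/l(36) = 3/17 = 0.176471; p₂ = l(48)/l(12) = 6/263 = 0.022814.
P(exactly one) = p₁(1−p₂) + (1−p₁)p₂ = 0.172445 + 0.018788 = 0.191233.

0.191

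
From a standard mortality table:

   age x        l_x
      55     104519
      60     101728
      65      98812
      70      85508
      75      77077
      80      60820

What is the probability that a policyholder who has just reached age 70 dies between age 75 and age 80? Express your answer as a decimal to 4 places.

0.1901

This is the probability of reaching 75 but not 80, conditional on being alive at 70: (l_75 − l_80) / l_70.
= (77077 − 60820) / 85508 = 16257 / 85508 = 0.190123.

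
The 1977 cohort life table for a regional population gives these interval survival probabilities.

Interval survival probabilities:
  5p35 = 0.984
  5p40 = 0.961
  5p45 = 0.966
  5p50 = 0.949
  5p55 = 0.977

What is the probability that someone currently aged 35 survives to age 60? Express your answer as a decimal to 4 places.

0.8469

Chaining the interval survival probabilities: 0.984 × 0.961 × 0.966 × 0.949 × 0.977.
= 0.846947.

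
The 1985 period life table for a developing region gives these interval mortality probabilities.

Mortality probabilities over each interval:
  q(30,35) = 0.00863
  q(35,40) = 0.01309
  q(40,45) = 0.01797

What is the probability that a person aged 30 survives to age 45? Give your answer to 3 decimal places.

0.961

The overall survival probability is (1 − 0.00863) × (1 − 0.01309) × (1 − 0.01797).
= 0.99137 × 0.98691 × 0.98203 = 0.960811.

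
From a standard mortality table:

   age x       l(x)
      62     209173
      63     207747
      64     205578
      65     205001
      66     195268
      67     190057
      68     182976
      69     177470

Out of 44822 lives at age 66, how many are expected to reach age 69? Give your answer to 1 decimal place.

40736.6

The relevant probability is 177470/195268 = 0.908853.
Expected number = 44822 × 0.908853 = 40736.6.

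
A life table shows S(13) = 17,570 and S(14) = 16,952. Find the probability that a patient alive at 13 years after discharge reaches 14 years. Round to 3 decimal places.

0.965

The conditional survival probability is S(14)/S(13) = 16,952/17,570 = 0.964826.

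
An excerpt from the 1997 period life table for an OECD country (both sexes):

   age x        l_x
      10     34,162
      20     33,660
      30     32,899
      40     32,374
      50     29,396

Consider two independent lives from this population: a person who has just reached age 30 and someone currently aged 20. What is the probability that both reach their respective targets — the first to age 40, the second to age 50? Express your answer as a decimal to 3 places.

0.859

p₁ = l_40/l_30 = 32,374/32,899 = 0.984042; p₂ = l_50/l_20 = 29,396/33,660 = 0.873321.
P(both) = p₁ × p₂ = 0.984042 × 0.873321 = 0.859385.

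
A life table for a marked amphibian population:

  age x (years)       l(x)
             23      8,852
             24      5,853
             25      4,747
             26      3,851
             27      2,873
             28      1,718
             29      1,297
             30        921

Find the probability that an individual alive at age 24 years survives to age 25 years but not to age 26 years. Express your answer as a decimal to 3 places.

0.153

This is the probability of reaching 25 but not 26, conditional on being alive at 24: (l(25) − l(26)) / l(24).
= (4,747 − 3,851) / 5,853 = 896 / 5,853 = 0.153084.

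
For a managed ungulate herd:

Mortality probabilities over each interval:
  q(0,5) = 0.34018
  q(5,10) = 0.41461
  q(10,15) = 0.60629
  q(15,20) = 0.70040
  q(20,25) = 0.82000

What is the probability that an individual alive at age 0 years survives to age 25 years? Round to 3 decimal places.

P(survive 0→25) = (1 − 0.34018) × (1 − 0.41461) × (1 − 0.60629) × (1 − 0.70040) × (1 − 0.82000).
= 0.65982 × 0.58539 × 0.39371 × 0.29960 × 0.18000 = 0.008201.

0.008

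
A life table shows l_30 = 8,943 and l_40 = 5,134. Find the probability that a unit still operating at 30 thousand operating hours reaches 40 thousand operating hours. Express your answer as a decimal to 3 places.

The conditional survival probability is l_40/l_30 = 5,134/8,943 = 0.574080.

0.574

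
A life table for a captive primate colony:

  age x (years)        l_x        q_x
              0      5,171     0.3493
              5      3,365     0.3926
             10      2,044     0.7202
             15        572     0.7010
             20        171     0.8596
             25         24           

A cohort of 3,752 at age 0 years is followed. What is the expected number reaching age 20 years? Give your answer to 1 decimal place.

The relevant probability is 171/5,171 = 0.033069.
Expected number = 3,752 × 0.033069 = 124.1.

124.1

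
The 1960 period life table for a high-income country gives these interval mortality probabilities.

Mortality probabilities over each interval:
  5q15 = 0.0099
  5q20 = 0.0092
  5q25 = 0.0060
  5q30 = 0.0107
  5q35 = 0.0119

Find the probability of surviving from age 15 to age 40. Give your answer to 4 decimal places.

0.9532

Chaining the interval survival probabilities: (1 − 0.0099) × (1 − 0.0092) × (1 − 0.0060) × (1 − 0.0107) × (1 − 0.0119).
= 0.9901 × 0.9908 × 0.9940 × 0.9893 × 0.9881 = 0.953192.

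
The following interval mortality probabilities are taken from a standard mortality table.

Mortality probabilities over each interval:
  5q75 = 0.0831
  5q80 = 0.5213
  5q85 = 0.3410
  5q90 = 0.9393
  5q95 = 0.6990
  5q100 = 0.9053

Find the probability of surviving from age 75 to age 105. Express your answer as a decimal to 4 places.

30p75 = (1 − 0.0831) × (1 − 0.5213) × (1 − 0.3410) × (1 − 0.9393) × (1 − 0.6990) × (1 − 0.9053).
= 0.9169 × 0.4787 × 0.6590 × 0.0607 × 0.3010 × 0.0947 = 0.000500.

0.0005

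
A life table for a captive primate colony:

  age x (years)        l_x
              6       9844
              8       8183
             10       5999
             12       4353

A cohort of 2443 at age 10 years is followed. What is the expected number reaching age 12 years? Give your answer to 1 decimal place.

The relevant probability is 4353/5999 = 0.725621.
Expected number = 2443 × 0.725621 = 1772.7.

1772.7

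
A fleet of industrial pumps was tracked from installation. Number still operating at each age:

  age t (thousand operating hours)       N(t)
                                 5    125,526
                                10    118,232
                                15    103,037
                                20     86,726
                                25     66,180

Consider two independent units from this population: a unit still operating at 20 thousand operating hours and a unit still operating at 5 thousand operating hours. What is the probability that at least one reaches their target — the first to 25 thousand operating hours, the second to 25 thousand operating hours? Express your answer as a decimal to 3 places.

0.888

p₁ = N(25)/N(20) = 66,180/86,726 = 0.763093; p₂ = N(25)/N(5) = 66,180/125,526 = 0.527221.
P(at least one) = 1 − (1−p₁)(1−p₂) = 1 − 0.236907 × 0.472779 = 0.887995.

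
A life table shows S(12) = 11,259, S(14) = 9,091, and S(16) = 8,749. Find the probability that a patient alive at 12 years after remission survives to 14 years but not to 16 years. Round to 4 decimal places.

0.0304

This is the probability of reaching 14 but not 16, conditional on being alive at 12: (S(14) − S(16)) / S(12).
= (9,091 − 8,749) / 11,259 = 342 / 11,259 = 0.030376.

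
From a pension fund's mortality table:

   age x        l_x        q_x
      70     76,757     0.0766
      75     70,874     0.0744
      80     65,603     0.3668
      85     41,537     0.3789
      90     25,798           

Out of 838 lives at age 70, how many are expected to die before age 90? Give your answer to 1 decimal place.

The relevant probability is 1 − 25,798/76,757 = 0.663900.
Expected number = 838 × 0.663900 = 556.3.

556.3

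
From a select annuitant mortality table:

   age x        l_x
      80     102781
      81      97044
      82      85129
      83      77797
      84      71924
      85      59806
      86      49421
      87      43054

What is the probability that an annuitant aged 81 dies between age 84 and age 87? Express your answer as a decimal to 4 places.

We want 3|3q81 = (l_84 − l_87)/l_81.
This is the probability of reaching 84 but not 87, conditional on being alive at 81: (l_84 − l_87) / l_81.
= (71924 − 43054) / 97044 = 28870 / 97044 = 0.297494.

0.2975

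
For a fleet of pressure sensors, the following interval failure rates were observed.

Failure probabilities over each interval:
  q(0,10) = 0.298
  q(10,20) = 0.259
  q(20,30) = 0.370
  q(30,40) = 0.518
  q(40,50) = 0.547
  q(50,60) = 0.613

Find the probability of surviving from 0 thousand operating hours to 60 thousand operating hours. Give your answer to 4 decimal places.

0.0277

P(survive 0→60) = (1 − 0.298) × (1 − 0.259) × (1 − 0.370) × (1 − 0.518) × (1 − 0.547) × (1 − 0.613).
= 0.702 × 0.741 × 0.630 × 0.482 × 0.453 × 0.387 = 0.027692.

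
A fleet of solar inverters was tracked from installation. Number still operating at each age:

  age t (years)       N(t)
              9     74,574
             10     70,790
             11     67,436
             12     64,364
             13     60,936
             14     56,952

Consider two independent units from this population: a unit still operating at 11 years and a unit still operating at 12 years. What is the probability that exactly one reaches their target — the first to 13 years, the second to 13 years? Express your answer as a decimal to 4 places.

0.1394

p₁ = N(13)/N(11) = 60,936/67,436 = 0.903612; p₂ = N(13)/N(12) = 60,936/64,364 = 0.946740.
P(exactly one) = p₁(1−p₂) + (1−p₁)p₂ = 0.048126 + 0.091254 = 0.139381.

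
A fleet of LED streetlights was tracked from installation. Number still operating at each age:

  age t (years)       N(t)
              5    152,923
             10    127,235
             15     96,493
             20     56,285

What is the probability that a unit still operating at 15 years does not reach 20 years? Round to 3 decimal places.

0.417

P(fail before 20 | operational at 15) = 1 − N(20)/N(15) = 1 − 56,285/96,493 = (40,208)/96,493 = 0.416693.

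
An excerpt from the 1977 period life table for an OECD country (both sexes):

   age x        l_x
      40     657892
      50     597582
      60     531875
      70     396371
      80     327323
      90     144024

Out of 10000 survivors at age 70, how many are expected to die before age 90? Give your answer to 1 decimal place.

The relevant probability is 1 − 144024/396371 = 0.636643.
Expected number = 10000 × 0.636643 = 6366.4.

6366.4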